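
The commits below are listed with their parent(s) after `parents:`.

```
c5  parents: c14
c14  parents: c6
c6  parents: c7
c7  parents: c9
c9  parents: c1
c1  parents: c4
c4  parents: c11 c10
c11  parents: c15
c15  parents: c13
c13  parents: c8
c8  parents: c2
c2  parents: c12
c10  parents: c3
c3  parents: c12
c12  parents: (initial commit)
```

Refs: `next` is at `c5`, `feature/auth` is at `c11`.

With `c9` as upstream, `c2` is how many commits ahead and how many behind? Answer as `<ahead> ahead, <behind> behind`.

0 ahead, 9 behind

Reachable from c2: {c12, c2}.
Reachable from c9: {c1, c10, c11, c12, c13, c15, c2, c3, c4, c8, c9}.
Only in c2's history (ahead): {} — 0.
Only in c9's history (behind): {c1, c10, c11, c13, c15, c3, c4, c8, c9} — 9.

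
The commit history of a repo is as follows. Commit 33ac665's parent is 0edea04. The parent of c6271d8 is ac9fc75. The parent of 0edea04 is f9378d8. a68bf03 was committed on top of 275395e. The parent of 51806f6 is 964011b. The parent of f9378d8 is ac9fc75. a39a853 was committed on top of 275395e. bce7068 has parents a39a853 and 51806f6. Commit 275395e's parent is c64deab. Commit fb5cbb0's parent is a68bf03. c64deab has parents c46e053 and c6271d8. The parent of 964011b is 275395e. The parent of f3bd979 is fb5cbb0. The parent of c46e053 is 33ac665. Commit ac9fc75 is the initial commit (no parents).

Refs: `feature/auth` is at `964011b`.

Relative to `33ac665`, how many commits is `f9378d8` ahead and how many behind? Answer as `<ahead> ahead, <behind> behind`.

Reachable from f9378d8: {ac9fc75, f9378d8}.
Reachable from 33ac665: {0edea04, 33ac665, ac9fc75, f9378d8}.
Only in f9378d8's history (ahead): {} — 0.
Only in 33ac665's history (behind): {0edea04, 33ac665} — 2.

0 ahead, 2 behind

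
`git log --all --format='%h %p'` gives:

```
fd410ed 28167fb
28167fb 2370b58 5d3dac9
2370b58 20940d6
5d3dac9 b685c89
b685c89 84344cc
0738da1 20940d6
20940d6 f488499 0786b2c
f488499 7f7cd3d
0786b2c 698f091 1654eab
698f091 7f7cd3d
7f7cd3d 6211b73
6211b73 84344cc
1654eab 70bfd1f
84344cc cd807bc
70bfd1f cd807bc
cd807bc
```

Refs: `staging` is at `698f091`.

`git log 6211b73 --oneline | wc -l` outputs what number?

3

Walking parent pointers from 6211b73: reachable set = {6211b73, 84344cc, cd807bc}.
That is 3 commits.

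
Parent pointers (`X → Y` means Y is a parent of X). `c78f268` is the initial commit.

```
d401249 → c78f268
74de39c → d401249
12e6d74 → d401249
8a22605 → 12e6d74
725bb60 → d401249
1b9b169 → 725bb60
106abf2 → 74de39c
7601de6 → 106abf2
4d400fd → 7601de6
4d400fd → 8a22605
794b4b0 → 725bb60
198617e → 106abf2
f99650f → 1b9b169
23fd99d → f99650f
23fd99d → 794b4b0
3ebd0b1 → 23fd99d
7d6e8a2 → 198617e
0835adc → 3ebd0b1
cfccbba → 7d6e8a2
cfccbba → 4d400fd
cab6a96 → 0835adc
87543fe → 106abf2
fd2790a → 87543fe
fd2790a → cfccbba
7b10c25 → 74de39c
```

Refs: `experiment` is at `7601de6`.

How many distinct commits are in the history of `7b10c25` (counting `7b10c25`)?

4

Walking parent pointers from 7b10c25: reachable set = {74de39c, 7b10c25, c78f268, d401249}.
That is 4 commits.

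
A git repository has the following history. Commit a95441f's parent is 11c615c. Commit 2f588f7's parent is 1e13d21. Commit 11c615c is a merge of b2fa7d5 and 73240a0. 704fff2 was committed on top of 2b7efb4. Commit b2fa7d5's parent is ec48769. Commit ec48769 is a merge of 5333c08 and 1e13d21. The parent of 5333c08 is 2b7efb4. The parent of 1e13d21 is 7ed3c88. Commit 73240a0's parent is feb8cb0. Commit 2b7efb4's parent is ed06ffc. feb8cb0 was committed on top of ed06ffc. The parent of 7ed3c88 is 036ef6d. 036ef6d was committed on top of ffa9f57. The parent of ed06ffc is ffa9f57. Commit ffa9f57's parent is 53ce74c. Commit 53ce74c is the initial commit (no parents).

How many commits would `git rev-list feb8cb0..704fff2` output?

2

Reachable from 704fff2: {2b7efb4, 53ce74c, 704fff2, ed06ffc, ffa9f57}.
Reachable from feb8cb0: {53ce74c, ed06ffc, feb8cb0, ffa9f57}.
In 704fff2's history but not feb8cb0's: {2b7efb4, 704fff2} — 2 commits.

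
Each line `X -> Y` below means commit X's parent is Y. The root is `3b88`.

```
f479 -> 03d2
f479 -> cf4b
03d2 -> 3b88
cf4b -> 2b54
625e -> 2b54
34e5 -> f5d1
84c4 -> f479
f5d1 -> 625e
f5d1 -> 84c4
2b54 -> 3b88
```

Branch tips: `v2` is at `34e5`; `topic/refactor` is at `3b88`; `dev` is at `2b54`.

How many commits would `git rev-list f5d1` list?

8

Walking parent pointers from f5d1: reachable set = {03d2, 2b54, 3b88, 625e, 84c4, cf4b, f479, f5d1}.
That is 8 commits.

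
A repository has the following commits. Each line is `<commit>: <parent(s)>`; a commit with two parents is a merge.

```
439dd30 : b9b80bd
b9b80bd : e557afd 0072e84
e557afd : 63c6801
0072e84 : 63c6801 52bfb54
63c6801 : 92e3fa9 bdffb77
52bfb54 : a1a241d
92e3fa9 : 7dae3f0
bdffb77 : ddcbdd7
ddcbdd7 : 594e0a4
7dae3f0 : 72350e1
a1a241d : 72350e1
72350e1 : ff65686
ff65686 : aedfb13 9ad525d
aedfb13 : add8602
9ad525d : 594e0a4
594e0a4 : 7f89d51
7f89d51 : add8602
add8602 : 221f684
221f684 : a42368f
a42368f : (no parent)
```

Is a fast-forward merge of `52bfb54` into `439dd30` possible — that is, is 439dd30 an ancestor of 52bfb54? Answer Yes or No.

No

A fast-forward from 439dd30 to 52bfb54 is possible iff 439dd30 is an ancestor of 52bfb54.
Ancestors of 52bfb54: {221f684, 52bfb54, 594e0a4, 72350e1, 7f89d51, 9ad525d, a1a241d, a42368f, add8602, aedfb13, ff65686}.
439dd30 is not among them, so fast-forward is not possible.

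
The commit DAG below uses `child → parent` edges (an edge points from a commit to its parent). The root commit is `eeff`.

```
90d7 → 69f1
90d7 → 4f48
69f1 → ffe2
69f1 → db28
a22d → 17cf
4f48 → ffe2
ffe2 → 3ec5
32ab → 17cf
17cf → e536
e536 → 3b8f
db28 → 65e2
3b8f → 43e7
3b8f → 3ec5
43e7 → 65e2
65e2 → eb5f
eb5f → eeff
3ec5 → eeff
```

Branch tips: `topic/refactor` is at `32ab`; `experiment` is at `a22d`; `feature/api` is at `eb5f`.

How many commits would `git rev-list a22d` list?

9

Walking parent pointers from a22d: reachable set = {17cf, 3b8f, 3ec5, 43e7, 65e2, a22d, e536, eb5f, eeff}.
That is 9 commits.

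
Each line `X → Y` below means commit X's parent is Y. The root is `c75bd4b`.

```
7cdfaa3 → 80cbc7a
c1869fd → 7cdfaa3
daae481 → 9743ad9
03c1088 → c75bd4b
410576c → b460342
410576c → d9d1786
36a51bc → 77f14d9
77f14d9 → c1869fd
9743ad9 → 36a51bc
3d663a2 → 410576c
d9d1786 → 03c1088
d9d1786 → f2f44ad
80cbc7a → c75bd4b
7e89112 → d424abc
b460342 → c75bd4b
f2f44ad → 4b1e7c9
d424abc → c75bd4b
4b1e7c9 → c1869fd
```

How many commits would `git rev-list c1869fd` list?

4

Walking parent pointers from c1869fd: reachable set = {7cdfaa3, 80cbc7a, c1869fd, c75bd4b}.
That is 4 commits.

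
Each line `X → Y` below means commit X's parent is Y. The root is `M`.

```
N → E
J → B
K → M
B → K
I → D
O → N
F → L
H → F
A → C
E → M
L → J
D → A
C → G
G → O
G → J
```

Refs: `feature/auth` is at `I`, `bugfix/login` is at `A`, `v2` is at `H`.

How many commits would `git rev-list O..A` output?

6

Reachable from A: {A, B, C, E, G, J, K, M, N, O}.
Reachable from O: {E, M, N, O}.
In A's history but not O's: {A, B, C, G, J, K} — 6 commits.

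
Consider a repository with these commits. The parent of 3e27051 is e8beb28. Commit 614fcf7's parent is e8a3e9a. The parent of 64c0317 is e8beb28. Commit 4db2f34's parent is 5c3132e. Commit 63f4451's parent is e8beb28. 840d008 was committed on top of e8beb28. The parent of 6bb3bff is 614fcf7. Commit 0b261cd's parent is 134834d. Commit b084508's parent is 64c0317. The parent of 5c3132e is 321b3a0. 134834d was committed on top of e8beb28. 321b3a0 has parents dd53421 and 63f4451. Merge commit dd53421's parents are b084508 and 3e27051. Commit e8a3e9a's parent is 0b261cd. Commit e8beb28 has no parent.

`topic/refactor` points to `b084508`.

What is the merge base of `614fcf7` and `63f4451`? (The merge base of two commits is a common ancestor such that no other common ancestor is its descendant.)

e8beb28

Ancestors of 614fcf7: {0b261cd, 134834d, 614fcf7, e8a3e9a, e8beb28}.
Ancestors of 63f4451: {63f4451, e8beb28}.
Common ancestors: {e8beb28}.
The only common ancestor is e8beb28, so it is the merge base.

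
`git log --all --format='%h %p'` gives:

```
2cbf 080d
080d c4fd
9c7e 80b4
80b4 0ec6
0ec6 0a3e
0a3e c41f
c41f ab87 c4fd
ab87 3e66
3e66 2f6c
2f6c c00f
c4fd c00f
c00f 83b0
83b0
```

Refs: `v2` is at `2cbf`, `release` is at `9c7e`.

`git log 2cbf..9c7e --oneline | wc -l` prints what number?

8

Reachable from 9c7e: {0a3e, 0ec6, 2f6c, 3e66, 80b4, 83b0, 9c7e, ab87, c00f, c41f, c4fd}.
Reachable from 2cbf: {080d, 2cbf, 83b0, c00f, c4fd}.
In 9c7e's history but not 2cbf's: {0a3e, 0ec6, 2f6c, 3e66, 80b4, 9c7e, ab87, c41f} — 8 commits.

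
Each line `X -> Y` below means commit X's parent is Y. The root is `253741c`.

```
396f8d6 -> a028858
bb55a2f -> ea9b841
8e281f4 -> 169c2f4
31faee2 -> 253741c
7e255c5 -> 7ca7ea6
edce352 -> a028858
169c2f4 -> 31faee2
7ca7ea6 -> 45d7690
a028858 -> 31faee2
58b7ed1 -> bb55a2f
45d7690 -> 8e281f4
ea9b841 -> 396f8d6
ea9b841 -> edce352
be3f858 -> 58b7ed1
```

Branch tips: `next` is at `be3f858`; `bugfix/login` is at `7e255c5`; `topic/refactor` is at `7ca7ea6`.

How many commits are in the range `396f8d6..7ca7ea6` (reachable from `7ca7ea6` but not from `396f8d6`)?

4

Reachable from 7ca7ea6: {169c2f4, 253741c, 31faee2, 45d7690, 7ca7ea6, 8e281f4}.
Reachable from 396f8d6: {253741c, 31faee2, 396f8d6, a028858}.
In 7ca7ea6's history but not 396f8d6's: {169c2f4, 45d7690, 7ca7ea6, 8e281f4} — 4 commits.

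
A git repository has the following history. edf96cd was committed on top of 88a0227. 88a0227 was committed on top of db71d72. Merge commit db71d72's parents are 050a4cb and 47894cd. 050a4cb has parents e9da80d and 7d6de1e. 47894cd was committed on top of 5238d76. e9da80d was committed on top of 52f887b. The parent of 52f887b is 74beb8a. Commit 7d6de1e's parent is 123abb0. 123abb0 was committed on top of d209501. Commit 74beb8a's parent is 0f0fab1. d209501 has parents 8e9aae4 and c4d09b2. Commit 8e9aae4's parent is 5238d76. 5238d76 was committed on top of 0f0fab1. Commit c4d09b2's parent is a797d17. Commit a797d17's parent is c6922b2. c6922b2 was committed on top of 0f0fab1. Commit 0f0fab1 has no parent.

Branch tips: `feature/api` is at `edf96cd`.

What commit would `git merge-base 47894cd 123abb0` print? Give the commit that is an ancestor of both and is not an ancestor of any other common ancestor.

Ancestors of 47894cd: {0f0fab1, 47894cd, 5238d76}.
Ancestors of 123abb0: {0f0fab1, 123abb0, 5238d76, 8e9aae4, a797d17, c4d09b2, c6922b2, d209501}.
Common ancestors: {0f0fab1, 5238d76}.
Among these, 5238d76 is not an ancestor of any other common ancestor — it is the merge base.

5238d76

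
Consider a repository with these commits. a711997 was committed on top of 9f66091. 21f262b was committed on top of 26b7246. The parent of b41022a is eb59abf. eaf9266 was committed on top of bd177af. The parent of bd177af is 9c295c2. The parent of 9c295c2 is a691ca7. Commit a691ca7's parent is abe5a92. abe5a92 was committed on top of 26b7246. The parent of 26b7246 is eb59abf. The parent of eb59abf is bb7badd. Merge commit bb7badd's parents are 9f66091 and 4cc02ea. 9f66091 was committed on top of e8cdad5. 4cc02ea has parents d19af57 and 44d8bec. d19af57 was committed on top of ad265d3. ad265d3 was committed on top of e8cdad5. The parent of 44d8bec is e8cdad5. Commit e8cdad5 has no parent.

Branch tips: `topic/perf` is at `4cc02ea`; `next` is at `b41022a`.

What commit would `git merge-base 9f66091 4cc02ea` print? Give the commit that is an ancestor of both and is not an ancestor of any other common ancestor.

Ancestors of 9f66091: {9f66091, e8cdad5}.
Ancestors of 4cc02ea: {44d8bec, 4cc02ea, ad265d3, d19af57, e8cdad5}.
Common ancestors: {e8cdad5}.
The only common ancestor is e8cdad5, so it is the merge base.

e8cdad5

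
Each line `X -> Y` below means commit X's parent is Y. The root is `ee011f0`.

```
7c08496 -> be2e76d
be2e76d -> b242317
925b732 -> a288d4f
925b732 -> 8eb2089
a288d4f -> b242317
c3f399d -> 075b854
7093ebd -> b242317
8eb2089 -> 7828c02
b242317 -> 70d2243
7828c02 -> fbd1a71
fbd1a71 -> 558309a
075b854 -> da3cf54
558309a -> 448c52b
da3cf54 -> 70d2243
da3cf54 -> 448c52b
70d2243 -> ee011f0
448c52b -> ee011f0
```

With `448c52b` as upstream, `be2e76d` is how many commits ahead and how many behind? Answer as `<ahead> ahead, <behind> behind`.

Reachable from be2e76d: {70d2243, b242317, be2e76d, ee011f0}.
Reachable from 448c52b: {448c52b, ee011f0}.
Only in be2e76d's history (ahead): {70d2243, b242317, be2e76d} — 3.
Only in 448c52b's history (behind): {448c52b} — 1.

3 ahead, 1 behind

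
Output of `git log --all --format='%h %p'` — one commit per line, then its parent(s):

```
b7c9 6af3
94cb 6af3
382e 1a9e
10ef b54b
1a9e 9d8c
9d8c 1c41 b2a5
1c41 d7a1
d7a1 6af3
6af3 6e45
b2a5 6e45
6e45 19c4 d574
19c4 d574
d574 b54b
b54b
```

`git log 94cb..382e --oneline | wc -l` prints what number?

6

Reachable from 382e: {19c4, 1a9e, 1c41, 382e, 6af3, 6e45, 9d8c, b2a5, b54b, d574, d7a1}.
Reachable from 94cb: {19c4, 6af3, 6e45, 94cb, b54b, d574}.
In 382e's history but not 94cb's: {1a9e, 1c41, 382e, 9d8c, b2a5, d7a1} — 6 commits.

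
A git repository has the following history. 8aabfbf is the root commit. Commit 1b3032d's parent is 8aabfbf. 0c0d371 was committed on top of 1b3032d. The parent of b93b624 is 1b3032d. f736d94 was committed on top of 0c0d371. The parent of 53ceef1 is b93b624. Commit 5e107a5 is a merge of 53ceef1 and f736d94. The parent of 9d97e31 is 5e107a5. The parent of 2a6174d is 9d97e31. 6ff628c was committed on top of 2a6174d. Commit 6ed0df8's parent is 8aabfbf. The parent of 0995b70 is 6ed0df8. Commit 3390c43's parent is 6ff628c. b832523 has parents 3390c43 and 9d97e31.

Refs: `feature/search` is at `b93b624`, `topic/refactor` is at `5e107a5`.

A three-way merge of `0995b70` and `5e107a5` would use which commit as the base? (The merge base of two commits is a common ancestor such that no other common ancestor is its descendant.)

Ancestors of 0995b70: {0995b70, 6ed0df8, 8aabfbf}.
Ancestors of 5e107a5: {0c0d371, 1b3032d, 53ceef1, 5e107a5, 8aabfbf, b93b624, f736d94}.
Common ancestors: {8aabfbf}.
The only common ancestor is 8aabfbf, so it is the merge base.

8aabfbf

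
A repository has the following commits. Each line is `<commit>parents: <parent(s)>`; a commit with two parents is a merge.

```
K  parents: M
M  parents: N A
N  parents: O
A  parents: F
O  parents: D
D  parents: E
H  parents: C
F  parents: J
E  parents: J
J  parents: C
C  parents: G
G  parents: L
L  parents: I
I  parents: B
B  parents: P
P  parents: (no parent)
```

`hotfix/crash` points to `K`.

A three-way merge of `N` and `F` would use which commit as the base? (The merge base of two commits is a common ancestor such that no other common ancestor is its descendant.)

Ancestors of N: {B, C, D, E, G, I, J, L, N, O, P}.
Ancestors of F: {B, C, F, G, I, J, L, P}.
Common ancestors: {B, C, G, I, J, L, P}.
Among these, J is not an ancestor of any other common ancestor — it is the merge base.

J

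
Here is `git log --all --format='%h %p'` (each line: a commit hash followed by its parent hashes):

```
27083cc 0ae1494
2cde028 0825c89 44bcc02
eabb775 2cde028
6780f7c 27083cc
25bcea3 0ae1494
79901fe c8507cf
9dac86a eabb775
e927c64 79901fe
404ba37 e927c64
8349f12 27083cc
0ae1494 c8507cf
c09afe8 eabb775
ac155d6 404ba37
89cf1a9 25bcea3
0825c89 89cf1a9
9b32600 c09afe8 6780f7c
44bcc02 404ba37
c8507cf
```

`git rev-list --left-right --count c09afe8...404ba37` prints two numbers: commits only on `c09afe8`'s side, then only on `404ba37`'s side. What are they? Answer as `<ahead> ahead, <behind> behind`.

Reachable from c09afe8: {0825c89, 0ae1494, 25bcea3, 2cde028, 404ba37, 44bcc02, 79901fe, 89cf1a9, c09afe8, c8507cf, e927c64, eabb775}.
Reachable from 404ba37: {404ba37, 79901fe, c8507cf, e927c64}.
Only in c09afe8's history (ahead): {0825c89, 0ae1494, 25bcea3, 2cde028, 44bcc02, 89cf1a9, c09afe8, eabb775} — 8.
Only in 404ba37's history (behind): {} — 0.

8 ahead, 0 behind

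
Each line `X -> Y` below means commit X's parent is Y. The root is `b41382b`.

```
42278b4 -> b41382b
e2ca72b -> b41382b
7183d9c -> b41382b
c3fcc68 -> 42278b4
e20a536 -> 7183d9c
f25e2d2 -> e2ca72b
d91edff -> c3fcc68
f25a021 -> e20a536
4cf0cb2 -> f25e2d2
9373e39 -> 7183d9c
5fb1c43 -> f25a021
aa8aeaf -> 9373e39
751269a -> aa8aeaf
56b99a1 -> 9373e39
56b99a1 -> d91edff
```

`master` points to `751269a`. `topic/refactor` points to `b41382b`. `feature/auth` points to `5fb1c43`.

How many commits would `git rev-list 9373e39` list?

3

Walking parent pointers from 9373e39: reachable set = {7183d9c, 9373e39, b41382b}.
That is 3 commits.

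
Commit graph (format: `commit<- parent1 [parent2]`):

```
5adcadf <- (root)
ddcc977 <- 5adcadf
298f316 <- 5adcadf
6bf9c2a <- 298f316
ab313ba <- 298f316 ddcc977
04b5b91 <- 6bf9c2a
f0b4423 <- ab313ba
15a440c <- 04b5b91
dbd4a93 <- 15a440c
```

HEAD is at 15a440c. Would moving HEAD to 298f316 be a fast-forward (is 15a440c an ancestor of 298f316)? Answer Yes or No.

No

A fast-forward from 15a440c to 298f316 is possible iff 15a440c is an ancestor of 298f316.
Ancestors of 298f316: {298f316, 5adcadf}.
15a440c is not among them, so fast-forward is not possible.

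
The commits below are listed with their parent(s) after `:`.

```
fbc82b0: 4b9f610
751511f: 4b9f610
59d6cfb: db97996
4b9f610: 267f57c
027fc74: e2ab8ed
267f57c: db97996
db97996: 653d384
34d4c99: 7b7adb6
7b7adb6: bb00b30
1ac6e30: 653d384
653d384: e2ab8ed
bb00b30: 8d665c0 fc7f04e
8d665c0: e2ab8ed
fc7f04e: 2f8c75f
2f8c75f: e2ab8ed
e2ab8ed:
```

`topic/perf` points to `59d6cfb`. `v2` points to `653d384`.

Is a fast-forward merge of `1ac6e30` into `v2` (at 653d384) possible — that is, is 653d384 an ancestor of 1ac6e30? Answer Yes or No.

Yes

A fast-forward from 653d384 to 1ac6e30 is possible iff 653d384 is an ancestor of 1ac6e30.
Ancestors of 1ac6e30: {1ac6e30, 653d384, e2ab8ed}.
653d384 is among them, so fast-forward is possible.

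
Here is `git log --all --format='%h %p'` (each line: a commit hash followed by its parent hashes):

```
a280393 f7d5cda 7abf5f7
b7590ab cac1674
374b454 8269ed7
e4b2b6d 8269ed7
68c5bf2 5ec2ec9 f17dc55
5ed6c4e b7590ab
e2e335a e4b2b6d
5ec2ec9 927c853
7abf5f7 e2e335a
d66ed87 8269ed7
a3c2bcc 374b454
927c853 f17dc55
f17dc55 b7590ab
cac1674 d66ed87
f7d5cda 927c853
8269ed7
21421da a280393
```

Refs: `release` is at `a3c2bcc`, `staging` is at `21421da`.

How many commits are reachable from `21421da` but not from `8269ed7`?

11

Reachable from 21421da: {21421da, 7abf5f7, 8269ed7, 927c853, a280393, b7590ab, cac1674, d66ed87, e2e335a, e4b2b6d, f17dc55, f7d5cda}.
Reachable from 8269ed7: {8269ed7}.
In 21421da's history but not 8269ed7's: {21421da, 7abf5f7, 927c853, a280393, b7590ab, cac1674, d66ed87, e2e335a, e4b2b6d, f17dc55, f7d5cda} — 11 commits.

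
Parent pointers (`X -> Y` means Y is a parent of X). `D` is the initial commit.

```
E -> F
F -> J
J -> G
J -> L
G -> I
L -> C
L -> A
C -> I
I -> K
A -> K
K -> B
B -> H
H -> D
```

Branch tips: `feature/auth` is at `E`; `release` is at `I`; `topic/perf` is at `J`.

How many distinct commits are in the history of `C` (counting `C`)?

6

Walking parent pointers from C: reachable set = {B, C, D, H, I, K}.
That is 6 commits.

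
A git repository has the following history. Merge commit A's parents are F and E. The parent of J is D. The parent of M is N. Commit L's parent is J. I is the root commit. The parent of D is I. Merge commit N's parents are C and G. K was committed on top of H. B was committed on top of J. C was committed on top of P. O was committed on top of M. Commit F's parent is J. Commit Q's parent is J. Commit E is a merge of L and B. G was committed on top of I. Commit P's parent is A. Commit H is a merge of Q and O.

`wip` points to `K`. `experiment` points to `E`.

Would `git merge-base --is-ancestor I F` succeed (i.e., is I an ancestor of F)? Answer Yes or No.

Ancestors of F (commits reachable by following parents): {D, F, I, J}.
I is in that set, so it is an ancestor of F.

Yes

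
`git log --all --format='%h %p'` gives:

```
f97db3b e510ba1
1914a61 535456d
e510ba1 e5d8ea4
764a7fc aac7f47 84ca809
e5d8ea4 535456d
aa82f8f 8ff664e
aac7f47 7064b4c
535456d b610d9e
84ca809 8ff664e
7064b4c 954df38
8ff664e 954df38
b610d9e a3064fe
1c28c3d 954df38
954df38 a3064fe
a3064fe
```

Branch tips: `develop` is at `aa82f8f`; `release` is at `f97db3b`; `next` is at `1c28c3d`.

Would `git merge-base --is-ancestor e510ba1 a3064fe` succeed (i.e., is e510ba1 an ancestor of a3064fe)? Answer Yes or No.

Ancestors of a3064fe: {a3064fe}.
e510ba1 is not in that set, so it is not an ancestor of a3064fe.

No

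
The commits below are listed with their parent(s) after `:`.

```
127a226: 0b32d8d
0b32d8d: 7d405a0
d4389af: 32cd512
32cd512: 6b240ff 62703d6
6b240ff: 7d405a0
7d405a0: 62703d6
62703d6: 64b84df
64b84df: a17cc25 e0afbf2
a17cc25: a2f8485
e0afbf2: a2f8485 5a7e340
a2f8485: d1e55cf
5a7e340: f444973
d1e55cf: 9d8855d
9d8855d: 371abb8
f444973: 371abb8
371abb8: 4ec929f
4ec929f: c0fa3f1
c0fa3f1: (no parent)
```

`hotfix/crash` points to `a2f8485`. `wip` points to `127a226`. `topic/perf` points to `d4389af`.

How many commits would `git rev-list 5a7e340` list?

5

Walking parent pointers from 5a7e340: reachable set = {371abb8, 4ec929f, 5a7e340, c0fa3f1, f444973}.
That is 5 commits.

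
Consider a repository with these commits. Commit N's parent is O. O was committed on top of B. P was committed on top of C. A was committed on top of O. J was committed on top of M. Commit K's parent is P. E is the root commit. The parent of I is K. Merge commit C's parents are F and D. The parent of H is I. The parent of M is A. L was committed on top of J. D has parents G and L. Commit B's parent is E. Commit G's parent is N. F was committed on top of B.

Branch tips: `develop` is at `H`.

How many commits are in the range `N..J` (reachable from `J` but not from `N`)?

Reachable from J: {A, B, E, J, M, O}.
Reachable from N: {B, E, N, O}.
In J's history but not N's: {A, J, M} — 3 commits.

3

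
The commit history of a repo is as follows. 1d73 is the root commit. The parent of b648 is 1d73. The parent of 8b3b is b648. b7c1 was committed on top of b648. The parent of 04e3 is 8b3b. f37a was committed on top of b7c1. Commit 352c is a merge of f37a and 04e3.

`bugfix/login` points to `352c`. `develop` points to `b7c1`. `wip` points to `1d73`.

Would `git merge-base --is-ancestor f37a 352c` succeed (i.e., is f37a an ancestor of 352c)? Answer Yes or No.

Ancestors of 352c (commits reachable by following parents): {04e3, 1d73, 352c, 8b3b, b648, b7c1, f37a}.
f37a is in that set, so it is an ancestor of 352c.

Yes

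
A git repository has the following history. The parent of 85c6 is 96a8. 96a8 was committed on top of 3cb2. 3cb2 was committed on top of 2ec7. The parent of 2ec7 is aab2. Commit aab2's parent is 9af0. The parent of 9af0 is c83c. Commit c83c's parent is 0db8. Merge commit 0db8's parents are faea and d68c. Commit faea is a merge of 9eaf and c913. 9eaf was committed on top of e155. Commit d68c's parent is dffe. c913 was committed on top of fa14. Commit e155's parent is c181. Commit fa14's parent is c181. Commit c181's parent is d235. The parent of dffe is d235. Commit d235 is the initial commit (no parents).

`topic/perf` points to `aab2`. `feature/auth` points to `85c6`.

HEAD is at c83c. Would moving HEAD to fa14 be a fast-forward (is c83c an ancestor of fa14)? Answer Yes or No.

No

A fast-forward from c83c to fa14 is possible iff c83c is an ancestor of fa14.
Ancestors of fa14: {c181, d235, fa14}.
c83c is not among them, so fast-forward is not possible.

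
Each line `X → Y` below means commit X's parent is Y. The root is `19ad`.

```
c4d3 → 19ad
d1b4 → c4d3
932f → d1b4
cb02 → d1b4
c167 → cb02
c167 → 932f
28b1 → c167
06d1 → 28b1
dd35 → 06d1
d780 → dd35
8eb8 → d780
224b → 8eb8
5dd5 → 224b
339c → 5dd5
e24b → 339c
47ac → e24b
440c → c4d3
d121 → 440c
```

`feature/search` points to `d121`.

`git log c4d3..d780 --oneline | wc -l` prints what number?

8

Reachable from d780: {06d1, 19ad, 28b1, 932f, c167, c4d3, cb02, d1b4, d780, dd35}.
Reachable from c4d3: {19ad, c4d3}.
In d780's history but not c4d3's: {06d1, 28b1, 932f, c167, cb02, d1b4, d780, dd35} — 8 commits.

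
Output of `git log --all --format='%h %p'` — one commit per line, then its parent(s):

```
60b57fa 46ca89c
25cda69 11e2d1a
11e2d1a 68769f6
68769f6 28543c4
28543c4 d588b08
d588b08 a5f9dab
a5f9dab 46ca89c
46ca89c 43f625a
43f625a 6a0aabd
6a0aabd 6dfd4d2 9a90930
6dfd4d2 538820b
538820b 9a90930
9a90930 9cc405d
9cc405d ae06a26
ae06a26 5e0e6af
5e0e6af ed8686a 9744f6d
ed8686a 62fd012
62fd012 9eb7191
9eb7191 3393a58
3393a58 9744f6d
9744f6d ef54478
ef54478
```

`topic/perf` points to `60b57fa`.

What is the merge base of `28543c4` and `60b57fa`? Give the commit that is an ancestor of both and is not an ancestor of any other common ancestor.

46ca89c

Ancestors of 28543c4: {28543c4, 3393a58, 43f625a, 46ca89c, 538820b, 5e0e6af, 62fd012, 6a0aabd, 6dfd4d2, 9744f6d, 9a90930, 9cc405d, 9eb7191, a5f9dab, ae06a26, d588b08, ed8686a, ef54478}.
Ancestors of 60b57fa: {3393a58, 43f625a, 46ca89c, 538820b, 5e0e6af, 60b57fa, 62fd012, 6a0aabd, 6dfd4d2, 9744f6d, 9a90930, 9cc405d, 9eb7191, ae06a26, ed8686a, ef54478}.
Common ancestors: {3393a58, 43f625a, 46ca89c, 538820b, 5e0e6af, 62fd012, 6a0aabd, 6dfd4d2, 9744f6d, 9a90930, 9cc405d, 9eb7191, ae06a26, ed8686a, ef54478}.
Among these, 46ca89c is not an ancestor of any other common ancestor — it is the merge base.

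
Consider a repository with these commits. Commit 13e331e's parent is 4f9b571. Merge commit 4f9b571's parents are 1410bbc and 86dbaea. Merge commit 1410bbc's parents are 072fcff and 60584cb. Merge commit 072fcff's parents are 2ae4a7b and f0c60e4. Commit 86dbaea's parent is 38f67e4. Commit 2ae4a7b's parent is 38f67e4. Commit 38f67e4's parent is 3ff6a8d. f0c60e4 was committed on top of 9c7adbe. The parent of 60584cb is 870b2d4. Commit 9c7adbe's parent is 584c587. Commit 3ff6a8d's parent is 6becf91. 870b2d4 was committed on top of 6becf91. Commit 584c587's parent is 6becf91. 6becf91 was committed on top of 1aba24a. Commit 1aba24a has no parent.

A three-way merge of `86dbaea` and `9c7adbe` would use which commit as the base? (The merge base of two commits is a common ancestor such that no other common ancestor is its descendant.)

Ancestors of 86dbaea: {1aba24a, 38f67e4, 3ff6a8d, 6becf91, 86dbaea}.
Ancestors of 9c7adbe: {1aba24a, 584c587, 6becf91, 9c7adbe}.
Common ancestors: {1aba24a, 6becf91}.
Among these, 6becf91 is not an ancestor of any other common ancestor — it is the merge base.

6becf91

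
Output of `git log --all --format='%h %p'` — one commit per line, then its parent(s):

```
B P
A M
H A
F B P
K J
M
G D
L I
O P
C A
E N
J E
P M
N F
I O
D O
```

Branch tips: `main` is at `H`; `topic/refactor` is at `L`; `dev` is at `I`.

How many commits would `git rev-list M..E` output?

5

Reachable from E: {B, E, F, M, N, P}.
Reachable from M: {M}.
In E's history but not M's: {B, E, F, N, P} — 5 commits.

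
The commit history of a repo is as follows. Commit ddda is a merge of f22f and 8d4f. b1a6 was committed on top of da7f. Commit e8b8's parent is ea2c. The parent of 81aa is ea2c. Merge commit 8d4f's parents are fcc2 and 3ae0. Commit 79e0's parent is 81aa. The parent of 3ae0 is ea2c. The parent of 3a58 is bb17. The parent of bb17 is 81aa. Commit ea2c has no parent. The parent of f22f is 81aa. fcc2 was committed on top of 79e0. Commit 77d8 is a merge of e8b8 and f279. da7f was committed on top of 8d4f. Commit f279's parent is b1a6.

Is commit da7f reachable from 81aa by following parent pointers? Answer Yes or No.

Ancestors of 81aa: {81aa, ea2c}.
da7f is not in that set, so it is not an ancestor of 81aa.

No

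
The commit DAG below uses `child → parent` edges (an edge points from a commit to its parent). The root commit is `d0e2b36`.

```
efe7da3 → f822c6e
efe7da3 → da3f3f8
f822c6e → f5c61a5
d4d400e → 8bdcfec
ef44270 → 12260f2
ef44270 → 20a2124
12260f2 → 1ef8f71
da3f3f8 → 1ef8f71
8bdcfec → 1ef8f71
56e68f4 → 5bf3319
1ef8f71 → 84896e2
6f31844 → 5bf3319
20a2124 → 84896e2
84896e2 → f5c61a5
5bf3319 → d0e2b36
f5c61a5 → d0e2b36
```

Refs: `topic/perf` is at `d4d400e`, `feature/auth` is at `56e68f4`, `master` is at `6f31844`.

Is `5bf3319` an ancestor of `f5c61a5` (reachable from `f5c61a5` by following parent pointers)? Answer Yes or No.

No

Ancestors of f5c61a5: {d0e2b36, f5c61a5}.
5bf3319 is not in that set, so it is not an ancestor of f5c61a5.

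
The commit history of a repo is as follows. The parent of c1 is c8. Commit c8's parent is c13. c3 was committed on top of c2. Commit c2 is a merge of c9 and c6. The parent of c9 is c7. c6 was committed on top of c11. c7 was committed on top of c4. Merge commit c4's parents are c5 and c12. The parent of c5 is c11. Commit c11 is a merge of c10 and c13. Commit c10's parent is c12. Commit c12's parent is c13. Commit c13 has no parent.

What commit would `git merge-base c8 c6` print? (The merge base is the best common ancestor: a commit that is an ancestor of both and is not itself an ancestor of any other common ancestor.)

Ancestors of c8: {c13, c8}.
Ancestors of c6: {c10, c11, c12, c13, c6}.
Common ancestors: {c13}.
The only common ancestor is c13, so it is the merge base.

c13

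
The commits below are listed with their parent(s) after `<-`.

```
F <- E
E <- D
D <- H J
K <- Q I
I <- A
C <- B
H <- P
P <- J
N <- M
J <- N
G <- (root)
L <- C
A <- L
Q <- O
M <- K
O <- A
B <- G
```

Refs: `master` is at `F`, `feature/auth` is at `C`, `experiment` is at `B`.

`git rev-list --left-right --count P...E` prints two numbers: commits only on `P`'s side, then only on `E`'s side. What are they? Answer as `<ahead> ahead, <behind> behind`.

0 ahead, 3 behind

Reachable from P: {A, B, C, G, I, J, K, L, M, N, O, P, Q}.
Reachable from E: {A, B, C, D, E, G, H, I, J, K, L, M, N, O, P, Q}.
Only in P's history (ahead): {} — 0.
Only in E's history (behind): {D, E, H} — 3.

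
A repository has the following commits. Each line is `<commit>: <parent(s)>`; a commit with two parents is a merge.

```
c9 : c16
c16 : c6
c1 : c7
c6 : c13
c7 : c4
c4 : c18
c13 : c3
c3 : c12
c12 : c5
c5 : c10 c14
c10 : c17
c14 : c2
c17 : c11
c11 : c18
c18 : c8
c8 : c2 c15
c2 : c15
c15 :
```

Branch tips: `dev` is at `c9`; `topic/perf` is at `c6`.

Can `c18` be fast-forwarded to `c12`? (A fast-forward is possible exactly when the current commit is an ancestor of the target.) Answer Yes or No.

A fast-forward from c18 to c12 is possible iff c18 is an ancestor of c12.
Ancestors of c12: {c10, c11, c12, c14, c15, c17, c18, c2, c5, c8}.
c18 is among them, so fast-forward is possible.

Yes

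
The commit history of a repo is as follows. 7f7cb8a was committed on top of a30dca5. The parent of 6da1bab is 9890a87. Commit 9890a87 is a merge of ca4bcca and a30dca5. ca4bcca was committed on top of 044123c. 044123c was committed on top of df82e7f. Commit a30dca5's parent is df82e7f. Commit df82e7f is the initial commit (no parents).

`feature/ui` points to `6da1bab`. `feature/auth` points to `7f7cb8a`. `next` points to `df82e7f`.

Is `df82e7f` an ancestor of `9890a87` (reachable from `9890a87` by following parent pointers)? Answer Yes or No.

Ancestors of 9890a87 (commits reachable by following parents): {044123c, 9890a87, a30dca5, ca4bcca, df82e7f}.
df82e7f is in that set, so it is an ancestor of 9890a87.

Yes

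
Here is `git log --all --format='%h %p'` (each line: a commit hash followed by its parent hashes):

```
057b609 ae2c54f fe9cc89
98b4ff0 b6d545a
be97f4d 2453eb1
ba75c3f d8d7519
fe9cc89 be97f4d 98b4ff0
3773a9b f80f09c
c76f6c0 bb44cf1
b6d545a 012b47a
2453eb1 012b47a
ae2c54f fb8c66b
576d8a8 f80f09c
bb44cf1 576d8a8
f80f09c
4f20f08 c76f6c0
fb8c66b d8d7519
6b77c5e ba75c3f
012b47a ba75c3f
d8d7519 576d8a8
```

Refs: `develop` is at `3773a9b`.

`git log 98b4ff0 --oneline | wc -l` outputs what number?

7

Walking parent pointers from 98b4ff0: reachable set = {012b47a, 576d8a8, 98b4ff0, b6d545a, ba75c3f, d8d7519, f80f09c}.
That is 7 commits.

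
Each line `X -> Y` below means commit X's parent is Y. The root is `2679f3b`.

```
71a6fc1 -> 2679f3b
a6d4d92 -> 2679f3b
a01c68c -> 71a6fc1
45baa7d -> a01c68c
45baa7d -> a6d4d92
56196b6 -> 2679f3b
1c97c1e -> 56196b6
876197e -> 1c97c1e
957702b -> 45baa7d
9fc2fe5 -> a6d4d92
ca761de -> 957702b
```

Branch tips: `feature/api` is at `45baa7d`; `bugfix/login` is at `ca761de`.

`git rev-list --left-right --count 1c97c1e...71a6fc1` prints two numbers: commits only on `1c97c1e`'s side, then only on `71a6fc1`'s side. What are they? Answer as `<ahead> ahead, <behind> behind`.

Reachable from 1c97c1e: {1c97c1e, 2679f3b, 56196b6}.
Reachable from 71a6fc1: {2679f3b, 71a6fc1}.
Only in 1c97c1e's history (ahead): {1c97c1e, 56196b6} — 2.
Only in 71a6fc1's history (behind): {71a6fc1} — 1.

2 ahead, 1 behind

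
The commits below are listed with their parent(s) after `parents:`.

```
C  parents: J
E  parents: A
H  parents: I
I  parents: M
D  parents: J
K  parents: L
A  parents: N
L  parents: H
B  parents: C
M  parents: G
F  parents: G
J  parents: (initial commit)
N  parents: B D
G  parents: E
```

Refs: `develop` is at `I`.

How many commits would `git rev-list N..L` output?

7

Reachable from L: {A, B, C, D, E, G, H, I, J, L, M, N}.
Reachable from N: {B, C, D, J, N}.
In L's history but not N's: {A, E, G, H, I, L, M} — 7 commits.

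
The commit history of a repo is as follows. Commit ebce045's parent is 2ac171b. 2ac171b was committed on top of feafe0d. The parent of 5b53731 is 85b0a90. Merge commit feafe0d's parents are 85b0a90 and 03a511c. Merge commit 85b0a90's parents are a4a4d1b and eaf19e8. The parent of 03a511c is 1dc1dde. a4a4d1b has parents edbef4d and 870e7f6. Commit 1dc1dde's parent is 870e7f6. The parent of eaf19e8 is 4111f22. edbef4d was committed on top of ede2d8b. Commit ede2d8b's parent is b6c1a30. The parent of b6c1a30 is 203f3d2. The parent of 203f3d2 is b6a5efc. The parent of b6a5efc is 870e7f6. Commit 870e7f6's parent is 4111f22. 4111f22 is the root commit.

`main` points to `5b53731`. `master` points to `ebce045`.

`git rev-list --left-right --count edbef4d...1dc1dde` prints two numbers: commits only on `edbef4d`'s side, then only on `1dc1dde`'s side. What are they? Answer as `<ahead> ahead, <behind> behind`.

5 ahead, 1 behind

Reachable from edbef4d: {203f3d2, 4111f22, 870e7f6, b6a5efc, b6c1a30, edbef4d, ede2d8b}.
Reachable from 1dc1dde: {1dc1dde, 4111f22, 870e7f6}.
Only in edbef4d's history (ahead): {203f3d2, b6a5efc, b6c1a30, edbef4d, ede2d8b} — 5.
Only in 1dc1dde's history (behind): {1dc1dde} — 1.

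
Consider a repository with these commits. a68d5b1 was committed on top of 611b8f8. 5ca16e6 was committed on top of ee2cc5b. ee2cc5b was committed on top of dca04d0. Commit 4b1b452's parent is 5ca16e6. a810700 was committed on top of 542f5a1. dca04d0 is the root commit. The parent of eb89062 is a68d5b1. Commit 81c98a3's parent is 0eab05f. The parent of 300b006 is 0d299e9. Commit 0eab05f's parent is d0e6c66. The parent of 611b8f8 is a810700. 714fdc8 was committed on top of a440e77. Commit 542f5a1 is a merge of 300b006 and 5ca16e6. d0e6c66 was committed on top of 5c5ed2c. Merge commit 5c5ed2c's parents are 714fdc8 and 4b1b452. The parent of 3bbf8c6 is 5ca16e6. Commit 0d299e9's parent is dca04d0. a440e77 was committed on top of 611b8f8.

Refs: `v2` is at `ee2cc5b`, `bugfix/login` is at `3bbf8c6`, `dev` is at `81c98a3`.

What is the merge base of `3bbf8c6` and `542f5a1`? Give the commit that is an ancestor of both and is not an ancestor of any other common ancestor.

5ca16e6

Ancestors of 3bbf8c6: {3bbf8c6, 5ca16e6, dca04d0, ee2cc5b}.
Ancestors of 542f5a1: {0d299e9, 300b006, 542f5a1, 5ca16e6, dca04d0, ee2cc5b}.
Common ancestors: {5ca16e6, dca04d0, ee2cc5b}.
Among these, 5ca16e6 is not an ancestor of any other common ancestor — it is the merge base.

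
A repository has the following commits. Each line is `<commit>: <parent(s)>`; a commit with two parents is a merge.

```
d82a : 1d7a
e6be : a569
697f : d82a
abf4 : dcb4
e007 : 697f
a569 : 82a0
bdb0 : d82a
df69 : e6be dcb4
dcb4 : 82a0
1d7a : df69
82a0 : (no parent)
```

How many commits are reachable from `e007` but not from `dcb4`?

7

Reachable from e007: {1d7a, 697f, 82a0, a569, d82a, dcb4, df69, e007, e6be}.
Reachable from dcb4: {82a0, dcb4}.
In e007's history but not dcb4's: {1d7a, 697f, a569, d82a, df69, e007, e6be} — 7 commits.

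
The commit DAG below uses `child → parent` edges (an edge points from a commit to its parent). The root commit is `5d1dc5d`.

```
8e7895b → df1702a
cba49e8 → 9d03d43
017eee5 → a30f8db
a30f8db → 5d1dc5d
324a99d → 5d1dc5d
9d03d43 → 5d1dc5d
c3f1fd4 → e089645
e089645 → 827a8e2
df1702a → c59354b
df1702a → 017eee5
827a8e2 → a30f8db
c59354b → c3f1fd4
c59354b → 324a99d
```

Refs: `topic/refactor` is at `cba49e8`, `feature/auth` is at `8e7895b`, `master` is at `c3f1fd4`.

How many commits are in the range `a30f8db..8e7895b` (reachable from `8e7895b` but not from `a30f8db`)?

Reachable from 8e7895b: {017eee5, 324a99d, 5d1dc5d, 827a8e2, 8e7895b, a30f8db, c3f1fd4, c59354b, df1702a, e089645}.
Reachable from a30f8db: {5d1dc5d, a30f8db}.
In 8e7895b's history but not a30f8db's: {017eee5, 324a99d, 827a8e2, 8e7895b, c3f1fd4, c59354b, df1702a, e089645} — 8 commits.

8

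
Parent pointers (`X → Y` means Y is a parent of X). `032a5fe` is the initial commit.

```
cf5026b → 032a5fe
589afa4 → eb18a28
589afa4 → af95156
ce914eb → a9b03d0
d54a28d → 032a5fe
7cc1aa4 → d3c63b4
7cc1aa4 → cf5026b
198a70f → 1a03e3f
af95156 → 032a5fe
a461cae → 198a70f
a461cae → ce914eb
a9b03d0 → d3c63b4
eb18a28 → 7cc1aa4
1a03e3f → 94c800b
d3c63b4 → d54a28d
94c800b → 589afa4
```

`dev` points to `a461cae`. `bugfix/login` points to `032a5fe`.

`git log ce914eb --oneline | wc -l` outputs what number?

5

Walking parent pointers from ce914eb: reachable set = {032a5fe, a9b03d0, ce914eb, d3c63b4, d54a28d}.
That is 5 commits.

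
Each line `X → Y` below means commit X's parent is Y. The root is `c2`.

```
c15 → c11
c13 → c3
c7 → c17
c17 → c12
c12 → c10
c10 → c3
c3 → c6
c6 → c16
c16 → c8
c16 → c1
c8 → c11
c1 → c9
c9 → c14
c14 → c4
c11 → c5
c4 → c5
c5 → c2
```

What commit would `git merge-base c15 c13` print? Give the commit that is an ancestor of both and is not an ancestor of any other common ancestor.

c11

Ancestors of c15: {c11, c15, c2, c5}.
Ancestors of c13: {c1, c11, c13, c14, c16, c2, c3, c4, c5, c6, c8, c9}.
Common ancestors: {c11, c2, c5}.
Among these, c11 is not an ancestor of any other common ancestor — it is the merge base.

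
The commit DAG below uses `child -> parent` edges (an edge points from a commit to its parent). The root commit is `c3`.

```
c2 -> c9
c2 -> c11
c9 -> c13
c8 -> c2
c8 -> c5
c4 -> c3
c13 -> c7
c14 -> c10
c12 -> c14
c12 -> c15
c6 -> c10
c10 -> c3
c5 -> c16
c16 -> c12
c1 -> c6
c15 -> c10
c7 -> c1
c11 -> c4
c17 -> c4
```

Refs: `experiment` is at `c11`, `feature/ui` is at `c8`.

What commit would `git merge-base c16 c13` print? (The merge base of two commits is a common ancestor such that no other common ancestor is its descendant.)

c10

Ancestors of c16: {c10, c12, c14, c15, c16, c3}.
Ancestors of c13: {c1, c10, c13, c3, c6, c7}.
Common ancestors: {c10, c3}.
Among these, c10 is not an ancestor of any other common ancestor — it is the merge base.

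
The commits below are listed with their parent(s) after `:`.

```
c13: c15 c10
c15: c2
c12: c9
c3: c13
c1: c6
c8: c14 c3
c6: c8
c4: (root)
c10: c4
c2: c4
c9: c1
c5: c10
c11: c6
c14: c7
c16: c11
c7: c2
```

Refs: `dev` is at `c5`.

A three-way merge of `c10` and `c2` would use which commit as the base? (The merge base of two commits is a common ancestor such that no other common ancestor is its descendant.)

Ancestors of c10: {c10, c4}.
Ancestors of c2: {c2, c4}.
Common ancestors: {c4}.
The only common ancestor is c4, so it is the merge base.

c4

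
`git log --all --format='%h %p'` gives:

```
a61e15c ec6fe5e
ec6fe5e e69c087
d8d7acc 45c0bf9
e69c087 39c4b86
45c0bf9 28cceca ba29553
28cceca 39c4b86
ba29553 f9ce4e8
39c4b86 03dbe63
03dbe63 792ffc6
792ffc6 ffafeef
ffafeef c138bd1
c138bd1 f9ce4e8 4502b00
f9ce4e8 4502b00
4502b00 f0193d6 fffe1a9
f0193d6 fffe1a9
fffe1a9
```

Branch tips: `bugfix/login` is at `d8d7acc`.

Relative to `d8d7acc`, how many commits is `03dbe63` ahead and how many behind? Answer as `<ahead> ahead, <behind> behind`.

Reachable from 03dbe63: {03dbe63, 4502b00, 792ffc6, c138bd1, f0193d6, f9ce4e8, ffafeef, fffe1a9}.
Reachable from d8d7acc: {03dbe63, 28cceca, 39c4b86, 4502b00, 45c0bf9, 792ffc6, ba29553, c138bd1, d8d7acc, f0193d6, f9ce4e8, ffafeef, fffe1a9}.
Only in 03dbe63's history (ahead): {} — 0.
Only in d8d7acc's history (behind): {28cceca, 39c4b86, 45c0bf9, ba29553, d8d7acc} — 5.

0 ahead, 5 behind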